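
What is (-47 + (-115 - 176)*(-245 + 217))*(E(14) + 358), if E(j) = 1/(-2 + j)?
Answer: 34809997/12 ≈ 2.9008e+6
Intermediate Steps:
(-47 + (-115 - 176)*(-245 + 217))*(E(14) + 358) = (-47 + (-115 - 176)*(-245 + 217))*(1/(-2 + 14) + 358) = (-47 - 291*(-28))*(1/12 + 358) = (-47 + 8148)*(1/12 + 358) = 8101*(4297/12) = 34809997/12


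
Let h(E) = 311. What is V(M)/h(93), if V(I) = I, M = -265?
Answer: -265/311 ≈ -0.85209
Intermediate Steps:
V(M)/h(93) = -265/311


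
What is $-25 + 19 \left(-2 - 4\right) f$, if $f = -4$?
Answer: $431$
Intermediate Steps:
$-25 + 19 \left(-2 - 4\right) f = -25 + 19 \left(-2 - 4\right) \left(-4\right) = -25 + 19 \left(\left(-6\right) \left(-4\right)\right) = -25 + 19 \cdot 24 = -25 + 456 = 431$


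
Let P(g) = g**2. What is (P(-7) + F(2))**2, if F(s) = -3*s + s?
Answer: 2025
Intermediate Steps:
F(s) = -2*s
(P(-7) + F(2))**2 = ((-7)**2 - 2*2)**2 = (49 - 4)**2 = 45**2 = 2025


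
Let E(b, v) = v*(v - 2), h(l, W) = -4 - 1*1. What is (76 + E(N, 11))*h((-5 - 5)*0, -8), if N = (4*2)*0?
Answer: -875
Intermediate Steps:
h(l, W) = -5 (h(l, W) = -4 - 1 = -5)
N = 0 (N = 8*0 = 0)
E(b, v) = v*(-2 + v)
(76 + E(N, 11))*h((-5 - 5)*0, -8) = (76 + 11*(-2 + 11))*(-5) = (76 + 11*9)*(-5) = (76 + 99)*(-5) = 175*(-5) = -875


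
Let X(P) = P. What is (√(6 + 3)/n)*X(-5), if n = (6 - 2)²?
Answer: -15/16 ≈ -0.93750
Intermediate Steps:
n = 16 (n = 4² = 16)
(√(6 + 3)/n)*X(-5) = (√(6 + 3)/16)*(-5) = (√9/16)*(-5) = ((1/16)*3)*(-5) = (3/16)*(-5) = -15/16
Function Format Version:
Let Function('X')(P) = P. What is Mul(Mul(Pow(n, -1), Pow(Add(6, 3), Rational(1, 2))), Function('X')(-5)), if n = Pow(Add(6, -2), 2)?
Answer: Rational(-15, 16) ≈ -0.93750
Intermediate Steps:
n = 16 (n = Pow(4, 2) = 16)
Mul(Mul(Pow(n, -1), Pow(Add(6, 3), Rational(1, 2))), Function('X')(-5)) = Mul(Mul(Pow(16, -1), Pow(Add(6, 3), Rational(1, 2))), -5) = Mul(Mul(Rational(1, 16), Pow(9, Rational(1, 2))), -5) = Mul(Mul(Rational(1, 16), 3), -5) = Mul(Rational(3, 16), -5) = Rational(-15, 16)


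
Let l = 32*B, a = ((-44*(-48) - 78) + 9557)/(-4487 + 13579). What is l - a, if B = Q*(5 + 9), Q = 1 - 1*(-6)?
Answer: 28500921/9092 ≈ 3134.7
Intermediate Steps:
Q = 7 (Q = 1 + 6 = 7)
B = 98 (B = 7*(5 + 9) = 7*14 = 98)
a = 11591/9092 (a = ((2112 - 78) + 9557)/9092 = (2034 + 9557)*(1/9092) = 11591*(1/9092) = 11591/9092 ≈ 1.2749)
l = 3136 (l = 32*98 = 3136)
l - a = 3136 - 1*11591/9092 = 3136 - 11591/9092 = 28500921/9092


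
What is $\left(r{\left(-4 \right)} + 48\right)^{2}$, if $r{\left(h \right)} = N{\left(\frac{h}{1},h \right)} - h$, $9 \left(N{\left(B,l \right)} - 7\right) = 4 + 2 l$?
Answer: $\frac{277729}{81} \approx 3428.8$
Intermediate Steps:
$N{\left(B,l \right)} = \frac{67}{9} + \frac{2 l}{9}$ ($N{\left(B,l \right)} = 7 + \frac{4 + 2 l}{9} = 7 + \left(\frac{4}{9} + \frac{2 l}{9}\right) = \frac{67}{9} + \frac{2 l}{9}$)
$r{\left(h \right)} = \frac{67}{9} - \frac{7 h}{9}$ ($r{\left(h \right)} = \left(\frac{67}{9} + \frac{2 h}{9}\right) - h = \frac{67}{9} - \frac{7 h}{9}$)
$\left(r{\left(-4 \right)} + 48\right)^{2} = \left(\left(\frac{67}{9} - - \frac{28}{9}\right) + 48\right)^{2} = \left(\left(\frac{67}{9} + \frac{28}{9}\right) + 48\right)^{2} = \left(\frac{95}{9} + 48\right)^{2} = \left(\frac{527}{9}\right)^{2} = \frac{277729}{81}$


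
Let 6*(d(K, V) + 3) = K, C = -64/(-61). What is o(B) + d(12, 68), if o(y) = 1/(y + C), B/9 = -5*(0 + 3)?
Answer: -8232/8171 ≈ -1.0075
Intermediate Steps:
C = 64/61 (C = -64*(-1/61) = 64/61 ≈ 1.0492)
d(K, V) = -3 + K/6
B = -135 (B = 9*(-5*(0 + 3)) = 9*(-5*3) = 9*(-15) = -135)
o(y) = 1/(64/61 + y) (o(y) = 1/(y + 64/61) = 1/(64/61 + y))
o(B) + d(12, 68) = 61/(64 + 61*(-135)) + (-3 + (⅙)*12) = 61/(64 - 8235) + (-3 + 2) = 61/(-8171) - 1 = 61*(-1/8171) - 1 = -61/8171 - 1 = -8232/8171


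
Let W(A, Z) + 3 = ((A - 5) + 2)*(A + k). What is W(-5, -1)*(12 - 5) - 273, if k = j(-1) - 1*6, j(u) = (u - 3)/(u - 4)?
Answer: 1386/5 ≈ 277.20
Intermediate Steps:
j(u) = (-3 + u)/(-4 + u)
k = -26/5 (k = (-3 - 1)/(-4 - 1) - 1*6 = -4/(-5) - 6 = -⅕*(-4) - 6 = ⅘ - 6 = -26/5 ≈ -5.2000)
W(A, Z) = -3 + (-3 + A)*(-26/5 + A) (W(A, Z) = -3 + ((A - 5) + 2)*(A - 26/5) = -3 + ((-5 + A) + 2)*(-26/5 + A) = -3 + (-3 + A)*(-26/5 + A))
W(-5, -1)*(12 - 5) - 273 = (63/5 + (-5)² - 41/5*(-5))*(12 - 5) - 273 = (63/5 + 25 + 41)*7 - 273 = (393/5)*7 - 273 = 2751/5 - 273 = 1386/5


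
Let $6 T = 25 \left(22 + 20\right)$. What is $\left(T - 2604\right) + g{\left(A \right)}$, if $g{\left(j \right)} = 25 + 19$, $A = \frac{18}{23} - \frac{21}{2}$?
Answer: $-2385$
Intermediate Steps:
$A = - \frac{447}{46}$ ($A = 18 \cdot \frac{1}{23} - \frac{21}{2} = \frac{18}{23} - \frac{21}{2} = - \frac{447}{46} \approx -9.7174$)
$T = 175$ ($T = \frac{25 \left(22 + 20\right)}{6} = \frac{25 \cdot 42}{6} = \frac{1}{6} \cdot 1050 = 175$)
$g{\left(j \right)} = 44$
$\left(T - 2604\right) + g{\left(A \right)} = \left(175 - 2604\right) + 44 = -2429 + 44 = -2385$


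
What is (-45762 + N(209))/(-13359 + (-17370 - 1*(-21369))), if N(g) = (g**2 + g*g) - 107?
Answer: -13831/3120 ≈ -4.4330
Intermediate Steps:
N(g) = -107 + 2*g**2 (N(g) = (g**2 + g**2) - 107 = 2*g**2 - 107 = -107 + 2*g**2)
(-45762 + N(209))/(-13359 + (-17370 - 1*(-21369))) = (-45762 + (-107 + 2*209**2))/(-13359 + (-17370 - 1*(-21369))) = (-45762 + (-107 + 2*43681))/(-13359 + (-17370 + 21369)) = (-45762 + (-107 + 87362))/(-13359 + 3999) = (-45762 + 87255)/(-9360) = 41493*(-1/9360) = -13831/3120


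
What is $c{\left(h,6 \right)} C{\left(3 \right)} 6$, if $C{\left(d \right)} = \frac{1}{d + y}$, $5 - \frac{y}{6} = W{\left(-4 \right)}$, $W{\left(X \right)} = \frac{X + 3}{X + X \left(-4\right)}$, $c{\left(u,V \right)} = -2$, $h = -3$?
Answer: $- \frac{24}{67} \approx -0.35821$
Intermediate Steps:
$W{\left(X \right)} = - \frac{3 + X}{3 X}$ ($W{\left(X \right)} = \frac{3 + X}{X - 4 X} = \frac{3 + X}{\left(-3\right) X} = \left(3 + X\right) \left(- \frac{1}{3 X}\right) = - \frac{3 + X}{3 X}$)
$y = \frac{61}{2}$ ($y = 30 - 6 \frac{-3 - -4}{3 \left(-4\right)} = 30 - 6 \cdot \frac{1}{3} \left(- \frac{1}{4}\right) \left(-3 + 4\right) = 30 - 6 \cdot \frac{1}{3} \left(- \frac{1}{4}\right) 1 = 30 - - \frac{1}{2} = 30 + \frac{1}{2} = \frac{61}{2} \approx 30.5$)
$C{\left(d \right)} = \frac{1}{\frac{61}{2} + d}$ ($C{\left(d \right)} = \frac{1}{d + \frac{61}{2}} = \frac{1}{\frac{61}{2} + d}$)
$c{\left(h,6 \right)} C{\left(3 \right)} 6 = - 2 \frac{2}{61 + 2 \cdot 3} \cdot 6 = - 2 \frac{2}{61 + 6} \cdot 6 = - 2 \cdot \frac{2}{67} \cdot 6 = - 2 \cdot 2 \cdot \frac{1}{67} \cdot 6 = \left(-2\right) \frac{2}{67} \cdot 6 = \left(- \frac{4}{67}\right) 6 = - \frac{24}{67}$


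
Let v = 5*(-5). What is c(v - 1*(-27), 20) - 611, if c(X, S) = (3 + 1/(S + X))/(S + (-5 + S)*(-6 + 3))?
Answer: -336117/550 ≈ -611.12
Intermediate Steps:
v = -25
c(X, S) = (3 + 1/(S + X))/(15 - 2*S) (c(X, S) = (3 + 1/(S + X))/(S + (-5 + S)*(-3)) = (3 + 1/(S + X))/(S + (15 - 3*S)) = (3 + 1/(S + X))/(15 - 2*S))
c(v - 1*(-27), 20) - 611 = (-1 - 3*20 - 3*(-25 - 1*(-27)))/(-15*20 - 15*(-25 - 1*(-27)) + 2*20**2 + 2*20*(-25 - 1*(-27))) - 611 = (-1 - 60 - 3*(-25 + 27))/(-300 - 15*(-25 + 27) + 2*400 + 2*20*(-25 + 27)) - 611 = (-1 - 60 - 3*2)/(-300 - 15*2 + 800 + 2*20*2) - 611 = (-1 - 60 - 6)/(-300 - 30 + 800 + 80) - 611 = -67/550 - 611 = -336117/550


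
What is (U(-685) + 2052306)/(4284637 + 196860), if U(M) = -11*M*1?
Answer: 2059841/4481497 ≈ 0.45963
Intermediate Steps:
U(M) = -11*M
(U(-685) + 2052306)/(4284637 + 196860) = (-11*(-685) + 2052306)/(4284637 + 196860) = (7535 + 2052306)/4481497 = 2059841*(1/4481497) = 2059841/4481497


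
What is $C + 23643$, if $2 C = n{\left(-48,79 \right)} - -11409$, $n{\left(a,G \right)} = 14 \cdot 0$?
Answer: $\frac{58695}{2} \approx 29348.0$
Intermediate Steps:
$n{\left(a,G \right)} = 0$
$C = \frac{11409}{2}$ ($C = \frac{0 - -11409}{2} = \frac{0 + 11409}{2} = \frac{1}{2} \cdot 11409 = \frac{11409}{2} \approx 5704.5$)
$C + 23643 = \frac{11409}{2} + 23643 = \frac{58695}{2}$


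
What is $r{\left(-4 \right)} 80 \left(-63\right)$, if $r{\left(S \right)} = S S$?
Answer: $-80640$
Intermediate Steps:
$r{\left(S \right)} = S^{2}$
$r{\left(-4 \right)} 80 \left(-63\right) = \left(-4\right)^{2} \cdot 80 \left(-63\right) = 16 \cdot 80 \left(-63\right) = 1280 \left(-63\right) = -80640$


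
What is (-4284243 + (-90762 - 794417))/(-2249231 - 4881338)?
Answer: 5169422/7130569 ≈ 0.72497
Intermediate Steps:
(-4284243 + (-90762 - 794417))/(-2249231 - 4881338) = (-4284243 - 885179)/(-7130569) = -5169422*(-1/7130569) = 5169422/7130569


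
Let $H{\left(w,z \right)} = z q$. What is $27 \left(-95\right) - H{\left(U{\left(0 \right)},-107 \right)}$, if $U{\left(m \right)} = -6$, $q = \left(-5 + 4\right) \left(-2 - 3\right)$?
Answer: $-2030$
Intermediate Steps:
$q = 5$ ($q = \left(-1\right) \left(-5\right) = 5$)
$H{\left(w,z \right)} = 5 z$ ($H{\left(w,z \right)} = z 5 = 5 z$)
$27 \left(-95\right) - H{\left(U{\left(0 \right)},-107 \right)} = 27 \left(-95\right) - 5 \left(-107\right) = -2565 - -535 = -2565 + 535 = -2030$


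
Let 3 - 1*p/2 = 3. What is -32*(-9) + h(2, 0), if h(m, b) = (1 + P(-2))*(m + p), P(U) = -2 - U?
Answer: 290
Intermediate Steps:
p = 0 (p = 6 - 2*3 = 6 - 6 = 0)
h(m, b) = m (h(m, b) = (1 + (-2 - 1*(-2)))*(m + 0) = (1 + (-2 + 2))*m = (1 + 0)*m = 1*m = m)
-32*(-9) + h(2, 0) = -32*(-9) + 2 = 288 + 2 = 290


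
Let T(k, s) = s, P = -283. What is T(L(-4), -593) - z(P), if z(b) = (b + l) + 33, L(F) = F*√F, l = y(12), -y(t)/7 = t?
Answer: -259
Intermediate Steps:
y(t) = -7*t
l = -84 (l = -7*12 = -84)
L(F) = F^(3/2)
z(b) = -51 + b (z(b) = (b - 84) + 33 = (-84 + b) + 33 = -51 + b)
T(L(-4), -593) - z(P) = -593 - (-51 - 283) = -593 - 1*(-334) = -593 + 334 = -259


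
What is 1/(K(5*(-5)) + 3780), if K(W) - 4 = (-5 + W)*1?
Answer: 1/3754 ≈ 0.00026638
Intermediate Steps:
K(W) = -1 + W (K(W) = 4 + (-5 + W)*1 = 4 + (-5 + W) = -1 + W)
1/(K(5*(-5)) + 3780) = 1/((-1 + 5*(-5)) + 3780) = 1/((-1 - 25) + 3780) = 1/(-26 + 3780) = 1/3754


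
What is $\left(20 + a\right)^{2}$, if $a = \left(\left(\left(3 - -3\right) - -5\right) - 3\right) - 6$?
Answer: $484$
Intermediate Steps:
$a = 2$ ($a = \left(\left(\left(3 + 3\right) + 5\right) - 3\right) - 6 = \left(\left(6 + 5\right) - 3\right) - 6 = \left(11 - 3\right) - 6 = 8 - 6 = 2$)
$\left(20 + a\right)^{2} = \left(20 + 2\right)^{2} = 22^{2} = 484$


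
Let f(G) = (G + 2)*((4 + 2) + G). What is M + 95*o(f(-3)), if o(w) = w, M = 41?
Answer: -244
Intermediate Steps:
f(G) = (2 + G)*(6 + G)
M + 95*o(f(-3)) = 41 + 95*(12 + (-3)**2 + 8*(-3)) = 41 + 95*(12 + 9 - 24) = 41 + 95*(-3) = 41 - 285 = -244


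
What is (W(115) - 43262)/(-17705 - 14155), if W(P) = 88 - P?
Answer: 43289/31860 ≈ 1.3587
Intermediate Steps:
(W(115) - 43262)/(-17705 - 14155) = ((88 - 1*115) - 43262)/(-17705 - 14155) = ((88 - 115) - 43262)/(-31860) = (-27 - 43262)*(-1/31860) = -43289*(-1/31860) = 43289/31860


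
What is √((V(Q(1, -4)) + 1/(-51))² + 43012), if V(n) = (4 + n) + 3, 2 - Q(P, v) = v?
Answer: 2*√28078114/51 ≈ 207.80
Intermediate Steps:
Q(P, v) = 2 - v
V(n) = 7 + n
√((V(Q(1, -4)) + 1/(-51))² + 43012) = √(((7 + (2 - 1*(-4))) + 1/(-51))² + 43012) = √(((7 + (2 + 4)) - 1/51)² + 43012) = √(((7 + 6) - 1/51)² + 43012) = √((13 - 1/51)² + 43012) = √((662/51)² + 43012) = √(438244/2601 + 43012) = √(112312456/2601) = 2*√28078114/51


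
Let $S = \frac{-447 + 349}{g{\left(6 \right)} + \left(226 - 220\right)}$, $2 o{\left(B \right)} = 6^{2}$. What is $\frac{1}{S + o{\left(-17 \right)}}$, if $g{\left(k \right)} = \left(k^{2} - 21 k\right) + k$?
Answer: $\frac{39}{751} \approx 0.051931$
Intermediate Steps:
$o{\left(B \right)} = 18$ ($o{\left(B \right)} = \frac{6^{2}}{2} = \frac{1}{2} \cdot 36 = 18$)
$g{\left(k \right)} = k^{2} - 20 k$
$S = \frac{49}{39}$ ($S = \frac{-447 + 349}{6 \left(-20 + 6\right) + \left(226 - 220\right)} = - \frac{98}{6 \left(-14\right) + 6} = - \frac{98}{-84 + 6} = - \frac{98}{-78} = \left(-98\right) \left(- \frac{1}{78}\right) = \frac{49}{39} \approx 1.2564$)
$\frac{1}{S + o{\left(-17 \right)}} = \frac{1}{\frac{49}{39} + 18} = \frac{1}{\frac{751}{39}} = \frac{39}{751}$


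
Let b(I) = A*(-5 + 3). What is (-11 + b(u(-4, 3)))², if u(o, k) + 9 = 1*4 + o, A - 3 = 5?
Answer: 729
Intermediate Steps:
A = 8 (A = 3 + 5 = 8)
u(o, k) = -5 + o (u(o, k) = -9 + (1*4 + o) = -9 + (4 + o) = -5 + o)
b(I) = -16 (b(I) = 8*(-5 + 3) = 8*(-2) = -16)
(-11 + b(u(-4, 3)))² = (-11 - 16)² = (-27)² = 729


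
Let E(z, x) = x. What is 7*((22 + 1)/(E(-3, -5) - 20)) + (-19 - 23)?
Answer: -1211/25 ≈ -48.440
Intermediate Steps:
7*((22 + 1)/(E(-3, -5) - 20)) + (-19 - 23) = 7*((22 + 1)/(-5 - 20)) + (-19 - 23) = 7*(23/(-25)) - 42 = 7*(23*(-1/25)) - 42 = 7*(-23/25) - 42 = -161/25 - 42 = -1211/25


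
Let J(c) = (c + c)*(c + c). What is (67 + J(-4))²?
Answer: 17161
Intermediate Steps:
J(c) = 4*c² (J(c) = (2*c)*(2*c) = 4*c²)
(67 + J(-4))² = (67 + 4*(-4)²)² = (67 + 4*16)² = (67 + 64)² = 131² = 17161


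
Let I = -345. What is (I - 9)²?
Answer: 125316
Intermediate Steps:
(I - 9)² = (-345 - 9)² = (-354)² = 125316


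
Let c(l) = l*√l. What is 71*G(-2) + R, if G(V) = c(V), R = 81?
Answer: 81 - 142*I*√2 ≈ 81.0 - 200.82*I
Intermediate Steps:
c(l) = l^(3/2)
G(V) = V^(3/2)
71*G(-2) + R = 71*(-2)^(3/2) + 81 = 71*(-2*I*√2) + 81 = -142*I*√2 + 81 = 81 - 142*I*√2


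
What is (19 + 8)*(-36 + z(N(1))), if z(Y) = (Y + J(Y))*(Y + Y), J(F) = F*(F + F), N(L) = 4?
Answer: 6804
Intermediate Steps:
J(F) = 2*F**2 (J(F) = F*(2*F) = 2*F**2)
z(Y) = 2*Y*(Y + 2*Y**2) (z(Y) = (Y + 2*Y**2)*(Y + Y) = (Y + 2*Y**2)*(2*Y) = 2*Y*(Y + 2*Y**2))
(19 + 8)*(-36 + z(N(1))) = (19 + 8)*(-36 + 4**2*(2 + 4*4)) = 27*(-36 + 16*(2 + 16)) = 27*(-36 + 16*18) = 27*(-36 + 288) = 27*252 = 6804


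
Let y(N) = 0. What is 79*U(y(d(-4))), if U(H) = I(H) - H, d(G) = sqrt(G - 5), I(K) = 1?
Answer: 79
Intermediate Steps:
d(G) = sqrt(-5 + G)
U(H) = 1 - H
79*U(y(d(-4))) = 79*(1 - 1*0) = 79*(1 + 0) = 79*1 = 79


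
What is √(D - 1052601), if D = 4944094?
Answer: √3891493 ≈ 1972.7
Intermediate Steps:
√(D - 1052601) = √(4944094 - 1052601) = √3891493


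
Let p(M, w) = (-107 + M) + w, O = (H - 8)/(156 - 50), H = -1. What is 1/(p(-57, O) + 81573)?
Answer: 106/8629345 ≈ 1.2284e-5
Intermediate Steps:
O = -9/106 (O = (-1 - 8)/(156 - 50) = -9/106 ≈ -0.084906)
p(M, w) = -107 + M + w
1/(p(-57, O) + 81573) = 1/((-107 - 57 - 9/106) + 81573) = 1/(-17393/106 + 81573) = 1/(8629345/106) = 106/8629345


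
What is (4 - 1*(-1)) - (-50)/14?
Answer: 60/7 ≈ 8.5714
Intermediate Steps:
(4 - 1*(-1)) - (-50)/14 = (4 + 1) - (-50)/14 = 5 - 5*(-5/7) = 5 + 25/7 = 60/7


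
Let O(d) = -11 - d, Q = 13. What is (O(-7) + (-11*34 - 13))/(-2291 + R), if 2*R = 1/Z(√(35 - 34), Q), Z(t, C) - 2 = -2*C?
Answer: 18768/109969 ≈ 0.17067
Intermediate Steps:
Z(t, C) = 2 - 2*C
R = -1/48 (R = 1/(2*(2 - 2*13)) = 1/(2*(2 - 26)) = (½)/(-24) = (½)*(-1/24) = -1/48 ≈ -0.020833)
(O(-7) + (-11*34 - 13))/(-2291 + R) = ((-11 - 1*(-7)) + (-11*34 - 13))/(-2291 - 1/48) = ((-11 + 7) + (-374 - 13))/(-109969/48) = (-4 - 387)*(-48/109969) = -391*(-48/109969) = 18768/109969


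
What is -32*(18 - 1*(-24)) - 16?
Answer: -1360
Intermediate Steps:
-32*(18 - 1*(-24)) - 16 = -32*(18 + 24) - 16 = -32*42 - 16 = -1344 - 16 = -1360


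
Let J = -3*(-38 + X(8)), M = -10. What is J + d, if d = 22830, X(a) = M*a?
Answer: 23184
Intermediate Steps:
X(a) = -10*a
J = 354 (J = -3*(-38 - 10*8) = -3*(-38 - 80) = -3*(-118) = 354)
J + d = 354 + 22830 = 23184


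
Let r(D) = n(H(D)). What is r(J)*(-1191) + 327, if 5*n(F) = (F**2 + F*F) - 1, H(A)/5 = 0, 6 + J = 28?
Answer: 2826/5 ≈ 565.20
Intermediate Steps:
J = 22 (J = -6 + 28 = 22)
H(A) = 0 (H(A) = 5*0 = 0)
n(F) = -1/5 + 2*F**2/5 (n(F) = ((F**2 + F*F) - 1)/5 = ((F**2 + F**2) - 1)/5 = (2*F**2 - 1)/5 = (-1 + 2*F**2)/5 = -1/5 + 2*F**2/5)
r(D) = -1/5 (r(D) = -1/5 + (2/5)*0**2 = -1/5 + (2/5)*0 = -1/5 + 0 = -1/5)
r(J)*(-1191) + 327 = -1/5*(-1191) + 327 = 1191/5 + 327 = 2826/5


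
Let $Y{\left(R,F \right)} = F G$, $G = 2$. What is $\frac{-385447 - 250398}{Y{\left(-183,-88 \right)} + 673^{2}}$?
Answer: $- \frac{90835}{64679} \approx -1.4044$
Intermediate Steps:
$Y{\left(R,F \right)} = 2 F$ ($Y{\left(R,F \right)} = F 2 = 2 F$)
$\frac{-385447 - 250398}{Y{\left(-183,-88 \right)} + 673^{2}} = \frac{-385447 - 250398}{2 \left(-88\right) + 673^{2}} = - \frac{635845}{-176 + 452929} = - \frac{635845}{452753} = \left(-635845\right) \frac{1}{452753} = - \frac{90835}{64679}$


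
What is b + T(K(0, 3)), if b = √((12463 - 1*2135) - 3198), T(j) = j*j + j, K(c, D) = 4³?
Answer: 4160 + √7130 ≈ 4244.4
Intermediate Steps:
K(c, D) = 64
T(j) = j + j² (T(j) = j² + j = j + j²)
b = √7130 (b = √((12463 - 2135) - 3198) = √(10328 - 3198) = √7130 ≈ 84.439)
b + T(K(0, 3)) = √7130 + 64*(1 + 64) = √7130 + 64*65 = √7130 + 4160 = 4160 + √7130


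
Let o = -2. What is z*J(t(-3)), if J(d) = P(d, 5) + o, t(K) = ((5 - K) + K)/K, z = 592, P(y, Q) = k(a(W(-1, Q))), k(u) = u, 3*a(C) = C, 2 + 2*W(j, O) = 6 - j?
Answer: -2072/3 ≈ -690.67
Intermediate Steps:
W(j, O) = 2 - j/2 (W(j, O) = -1 + (6 - j)/2 = -1 + (3 - j/2) = 2 - j/2)
a(C) = C/3
P(y, Q) = ⅚ (P(y, Q) = (2 - ½*(-1))/3 = (2 + ½)/3 = (⅓)*(5/2) = ⅚)
t(K) = 5/K
J(d) = -7/6 (J(d) = ⅚ - 2 = -7/6)
z*J(t(-3)) = 592*(-7/6) = -2072/3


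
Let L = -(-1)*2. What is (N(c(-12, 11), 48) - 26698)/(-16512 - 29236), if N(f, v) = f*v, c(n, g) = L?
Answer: 13301/22874 ≈ 0.58149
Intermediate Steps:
L = 2 (L = -1*(-2) = 2)
c(n, g) = 2
(N(c(-12, 11), 48) - 26698)/(-16512 - 29236) = (2*48 - 26698)/(-16512 - 29236) = (96 - 26698)/(-45748) = -26602*(-1/45748) = 13301/22874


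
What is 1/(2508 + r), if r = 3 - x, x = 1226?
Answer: 1/1285 ≈ 0.00077821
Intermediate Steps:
r = -1223 (r = 3 - 1*1226 = 3 - 1226 = -1223)
1/(2508 + r) = 1/(2508 - 1223) = 1/1285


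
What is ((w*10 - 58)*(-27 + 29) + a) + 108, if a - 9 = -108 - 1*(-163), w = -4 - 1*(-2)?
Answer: 16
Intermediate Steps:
w = -2 (w = -4 + 2 = -2)
a = 64 (a = 9 + (-108 - 1*(-163)) = 9 + (-108 + 163) = 9 + 55 = 64)
((w*10 - 58)*(-27 + 29) + a) + 108 = ((-2*10 - 58)*(-27 + 29) + 64) + 108 = ((-20 - 58)*2 + 64) + 108 = (-78*2 + 64) + 108 = (-156 + 64) + 108 = -92 + 108 = 16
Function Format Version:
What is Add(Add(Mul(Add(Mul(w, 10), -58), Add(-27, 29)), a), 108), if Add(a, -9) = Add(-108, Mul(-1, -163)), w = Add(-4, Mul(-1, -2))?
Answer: 16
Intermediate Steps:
w = -2 (w = Add(-4, 2) = -2)
a = 64 (a = Add(9, Add(-108, Mul(-1, -163))) = Add(9, Add(-108, 163)) = Add(9, 55) = 64)
Add(Add(Mul(Add(Mul(w, 10), -58), Add(-27, 29)), a), 108) = Add(Add(Mul(Add(Mul(-2, 10), -58), Add(-27, 29)), 64), 108) = Add(Add(Mul(Add(-20, -58), 2), 64), 108) = Add(Add(Mul(-78, 2), 64), 108) = Add(Add(-156, 64), 108) = Add(-92, 108) = 16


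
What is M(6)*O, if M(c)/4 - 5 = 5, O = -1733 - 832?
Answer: -102600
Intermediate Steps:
O = -2565
M(c) = 40 (M(c) = 20 + 4*5 = 20 + 20 = 40)
M(6)*O = 40*(-2565) = -102600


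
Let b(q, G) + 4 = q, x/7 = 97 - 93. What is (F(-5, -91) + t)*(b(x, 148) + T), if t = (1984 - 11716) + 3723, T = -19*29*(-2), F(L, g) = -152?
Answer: -6937286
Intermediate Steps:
x = 28 (x = 7*(97 - 93) = 7*4 = 28)
T = 1102 (T = -551*(-2) = 1102)
b(q, G) = -4 + q
t = -6009 (t = -9732 + 3723 = -6009)
(F(-5, -91) + t)*(b(x, 148) + T) = (-152 - 6009)*((-4 + 28) + 1102) = -6161*(24 + 1102) = -6161*1126 = -6937286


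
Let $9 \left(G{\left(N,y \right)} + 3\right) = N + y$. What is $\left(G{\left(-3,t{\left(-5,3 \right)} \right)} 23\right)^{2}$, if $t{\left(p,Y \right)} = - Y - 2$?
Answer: $\frac{648025}{81} \approx 8000.3$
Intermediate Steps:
$t{\left(p,Y \right)} = -2 - Y$
$G{\left(N,y \right)} = -3 + \frac{N}{9} + \frac{y}{9}$ ($G{\left(N,y \right)} = -3 + \frac{N + y}{9} = -3 + \left(\frac{N}{9} + \frac{y}{9}\right) = -3 + \frac{N}{9} + \frac{y}{9}$)
$\left(G{\left(-3,t{\left(-5,3 \right)} \right)} 23\right)^{2} = \left(\left(-3 + \frac{1}{9} \left(-3\right) + \frac{-2 - 3}{9}\right) 23\right)^{2} = \left(\left(-3 - \frac{1}{3} + \frac{-2 - 3}{9}\right) 23\right)^{2} = \left(\left(-3 - \frac{1}{3} + \frac{1}{9} \left(-5\right)\right) 23\right)^{2} = \left(\left(-3 - \frac{1}{3} - \frac{5}{9}\right) 23\right)^{2} = \left(\left(- \frac{35}{9}\right) 23\right)^{2} = \left(- \frac{805}{9}\right)^{2} = \frac{648025}{81}$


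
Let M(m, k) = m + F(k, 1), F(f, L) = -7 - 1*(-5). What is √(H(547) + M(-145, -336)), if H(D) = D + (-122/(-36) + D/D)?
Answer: √14558/6 ≈ 20.109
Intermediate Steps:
F(f, L) = -2 (F(f, L) = -7 + 5 = -2)
M(m, k) = -2 + m (M(m, k) = m - 2 = -2 + m)
H(D) = 79/18 + D (H(D) = D + (-122*(-1/36) + 1) = D + (61/18 + 1) = D + 79/18 = 79/18 + D)
√(H(547) + M(-145, -336)) = √((79/18 + 547) + (-2 - 145)) = √(9925/18 - 147) = √(7279/18) = √14558/6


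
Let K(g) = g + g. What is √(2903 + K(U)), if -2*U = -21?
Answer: 2*√731 ≈ 54.074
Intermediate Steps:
U = 21/2 (U = -½*(-21) = 21/2 ≈ 10.500)
K(g) = 2*g
√(2903 + K(U)) = √(2903 + 2*(21/2)) = √(2903 + 21) = √2924 = 2*√731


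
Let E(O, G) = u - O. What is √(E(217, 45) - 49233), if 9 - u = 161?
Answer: I*√49602 ≈ 222.72*I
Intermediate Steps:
u = -152 (u = 9 - 1*161 = 9 - 161 = -152)
E(O, G) = -152 - O
√(E(217, 45) - 49233) = √((-152 - 1*217) - 49233) = √((-152 - 217) - 49233) = √(-369 - 49233) = √(-49602) = I*√49602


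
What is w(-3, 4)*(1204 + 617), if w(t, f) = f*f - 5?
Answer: 20031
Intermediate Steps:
w(t, f) = -5 + f² (w(t, f) = f² - 5 = -5 + f²)
w(-3, 4)*(1204 + 617) = (-5 + 4²)*(1204 + 617) = (-5 + 16)*1821 = 11*1821 = 20031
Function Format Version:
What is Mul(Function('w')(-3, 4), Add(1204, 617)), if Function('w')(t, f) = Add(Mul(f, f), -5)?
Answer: 20031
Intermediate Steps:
Function('w')(t, f) = Add(-5, Pow(f, 2)) (Function('w')(t, f) = Add(Pow(f, 2), -5) = Add(-5, Pow(f, 2)))
Mul(Function('w')(-3, 4), Add(1204, 617)) = Mul(Add(-5, Pow(4, 2)), Add(1204, 617)) = Mul(Add(-5, 16), 1821) = Mul(11, 1821) = 20031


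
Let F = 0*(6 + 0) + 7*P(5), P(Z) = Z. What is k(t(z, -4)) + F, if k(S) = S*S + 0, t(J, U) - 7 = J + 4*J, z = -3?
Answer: 99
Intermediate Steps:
t(J, U) = 7 + 5*J (t(J, U) = 7 + (J + 4*J) = 7 + 5*J)
k(S) = S² (k(S) = S² + 0 = S²)
F = 35 (F = 0*(6 + 0) + 7*5 = 0*6 + 35 = 0 + 35 = 35)
k(t(z, -4)) + F = (7 + 5*(-3))² + 35 = (7 - 15)² + 35 = (-8)² + 35 = 64 + 35 = 99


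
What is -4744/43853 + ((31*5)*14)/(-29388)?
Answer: -3783511/20786322 ≈ -0.18202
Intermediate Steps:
-4744/43853 + ((31*5)*14)/(-29388) = -4744*1/43853 + (155*14)*(-1/29388) = -4744/43853 + 2170*(-1/29388) = -4744/43853 - 35/474 = -3783511/20786322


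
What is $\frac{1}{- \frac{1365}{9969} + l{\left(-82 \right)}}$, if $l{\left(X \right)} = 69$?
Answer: $\frac{3323}{228832} \approx 0.014522$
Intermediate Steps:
$\frac{1}{- \frac{1365}{9969} + l{\left(-82 \right)}} = \frac{1}{- \frac{1365}{9969} + 69} = \frac{1}{\left(-1365\right) \frac{1}{9969} + 69} = \frac{1}{- \frac{455}{3323} + 69} = \frac{1}{\frac{228832}{3323}} = \frac{3323}{228832}$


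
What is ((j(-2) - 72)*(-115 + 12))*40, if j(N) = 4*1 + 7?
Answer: 251320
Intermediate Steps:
j(N) = 11 (j(N) = 4 + 7 = 11)
((j(-2) - 72)*(-115 + 12))*40 = ((11 - 72)*(-115 + 12))*40 = -61*(-103)*40 = 6283*40 = 251320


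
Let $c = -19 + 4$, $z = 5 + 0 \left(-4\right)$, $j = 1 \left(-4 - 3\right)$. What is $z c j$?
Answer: $525$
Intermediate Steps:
$j = -7$ ($j = 1 \left(-7\right) = -7$)
$z = 5$ ($z = 5 + 0 = 5$)
$c = -15$
$z c j = 5 \left(-15\right) \left(-7\right) = \left(-75\right) \left(-7\right) = 525$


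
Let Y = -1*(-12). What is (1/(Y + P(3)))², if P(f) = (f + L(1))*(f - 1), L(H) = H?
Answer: 1/400 ≈ 0.0025000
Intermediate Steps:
P(f) = (1 + f)*(-1 + f) (P(f) = (f + 1)*(f - 1) = (1 + f)*(-1 + f))
Y = 12
(1/(Y + P(3)))² = (1/(12 + (-1 + 3²)))² = (1/(12 + (-1 + 9)))² = (1/(12 + 8))² = (1/20)² = 1/400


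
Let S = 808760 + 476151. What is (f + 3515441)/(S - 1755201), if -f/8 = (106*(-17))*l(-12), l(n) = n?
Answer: -3342449/470290 ≈ -7.1072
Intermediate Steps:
S = 1284911
f = -172992 (f = -8*106*(-17)*(-12) = -(-14416)*(-12) = -8*21624 = -172992)
(f + 3515441)/(S - 1755201) = (-172992 + 3515441)/(1284911 - 1755201) = 3342449/(-470290) = 3342449*(-1/470290) = -3342449/470290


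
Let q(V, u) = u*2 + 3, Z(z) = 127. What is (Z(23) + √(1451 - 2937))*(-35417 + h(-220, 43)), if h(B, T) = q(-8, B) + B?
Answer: -4581398 - 36074*I*√1486 ≈ -4.5814e+6 - 1.3906e+6*I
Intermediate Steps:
q(V, u) = 3 + 2*u (q(V, u) = 2*u + 3 = 3 + 2*u)
h(B, T) = 3 + 3*B (h(B, T) = (3 + 2*B) + B = 3 + 3*B)
(Z(23) + √(1451 - 2937))*(-35417 + h(-220, 43)) = (127 + √(1451 - 2937))*(-35417 + (3 + 3*(-220))) = (127 + √(-1486))*(-35417 + (3 - 660)) = (127 + I*√1486)*(-35417 - 657) = (127 + I*√1486)*(-36074) = -4581398 - 36074*I*√1486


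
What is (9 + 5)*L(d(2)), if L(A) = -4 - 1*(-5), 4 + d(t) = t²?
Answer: 14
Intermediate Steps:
d(t) = -4 + t²
L(A) = 1 (L(A) = -4 + 5 = 1)
(9 + 5)*L(d(2)) = (9 + 5)*1 = 14*1 = 14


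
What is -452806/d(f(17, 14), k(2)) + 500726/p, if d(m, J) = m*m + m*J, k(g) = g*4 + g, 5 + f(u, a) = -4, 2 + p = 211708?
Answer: 47933126785/952677 ≈ 50314.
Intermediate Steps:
p = 211706 (p = -2 + 211708 = 211706)
f(u, a) = -9 (f(u, a) = -5 - 4 = -9)
k(g) = 5*g (k(g) = 4*g + g = 5*g)
d(m, J) = m² + J*m
-452806/d(f(17, 14), k(2)) + 500726/p = -452806*(-1/(9*(5*2 - 9))) + 500726/211706 = -452806*(-1/(9*(10 - 9))) + 500726*(1/211706) = -452806/((-9*1)) + 250363/105853 = -452806/(-9) + 250363/105853 = -452806*(-⅑) + 250363/105853 = 452806/9 + 250363/105853 = 47933126785/952677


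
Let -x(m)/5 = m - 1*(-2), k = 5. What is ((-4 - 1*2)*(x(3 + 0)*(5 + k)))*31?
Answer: 46500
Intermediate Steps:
x(m) = -10 - 5*m (x(m) = -5*(m - 1*(-2)) = -5*(m + 2) = -5*(2 + m) = -10 - 5*m)
((-4 - 1*2)*(x(3 + 0)*(5 + k)))*31 = ((-4 - 1*2)*((-10 - 5*(3 + 0))*(5 + 5)))*31 = ((-4 - 2)*((-10 - 5*3)*10))*31 = -6*(-10 - 15)*10*31 = -(-150)*10*31 = -6*(-250)*31 = 1500*31 = 46500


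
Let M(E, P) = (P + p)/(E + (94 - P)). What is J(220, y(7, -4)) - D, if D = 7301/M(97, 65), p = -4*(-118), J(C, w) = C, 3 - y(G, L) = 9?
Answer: -267262/179 ≈ -1493.1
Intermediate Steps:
y(G, L) = -6 (y(G, L) = 3 - 1*9 = 3 - 9 = -6)
p = 472
M(E, P) = (472 + P)/(94 + E - P) (M(E, P) = (P + 472)/(E + (94 - P)) = (472 + P)/(94 + E - P))
D = 306642/179 (D = 7301/(((472 + 65)/(94 + 97 - 1*65))) = 7301/((537/(94 + 97 - 65))) = 7301/((537/126)) = 7301/(((1/126)*537)) = 7301/(179/42) = 7301*(42/179) = 306642/179 ≈ 1713.1)
J(220, y(7, -4)) - D = 220 - 1*306642/179 = 220 - 306642/179 = -267262/179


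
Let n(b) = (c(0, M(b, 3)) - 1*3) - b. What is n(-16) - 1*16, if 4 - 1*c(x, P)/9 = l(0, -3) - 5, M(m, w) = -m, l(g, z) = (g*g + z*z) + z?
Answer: 24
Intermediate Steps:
l(g, z) = z + g² + z² (l(g, z) = (g² + z²) + z = z + g² + z²)
c(x, P) = 27 (c(x, P) = 36 - 9*((-3 + 0² + (-3)²) - 5) = 36 - 9*((-3 + 0 + 9) - 5) = 36 - 9*(6 - 5) = 36 - 9*1 = 36 - 9 = 27)
n(b) = 24 - b (n(b) = (27 - 1*3) - b = (27 - 3) - b = 24 - b)
n(-16) - 1*16 = (24 - 1*(-16)) - 1*16 = (24 + 16) - 16 = 40 - 16 = 24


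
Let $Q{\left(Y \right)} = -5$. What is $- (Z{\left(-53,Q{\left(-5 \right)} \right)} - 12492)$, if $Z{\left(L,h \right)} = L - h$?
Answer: $12540$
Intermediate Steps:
$- (Z{\left(-53,Q{\left(-5 \right)} \right)} - 12492) = - (\left(-53 - -5\right) - 12492) = - (\left(-53 + 5\right) - 12492) = - (-48 - 12492) = \left(-1\right) \left(-12540\right) = 12540$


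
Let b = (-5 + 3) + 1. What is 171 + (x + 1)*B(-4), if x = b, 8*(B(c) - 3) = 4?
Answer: 171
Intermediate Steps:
B(c) = 7/2 (B(c) = 3 + (⅛)*4 = 3 + ½ = 7/2)
b = -1 (b = -2 + 1 = -1)
x = -1
171 + (x + 1)*B(-4) = 171 + (-1 + 1)*(7/2) = 171 + 0*(7/2) = 171 + 0 = 171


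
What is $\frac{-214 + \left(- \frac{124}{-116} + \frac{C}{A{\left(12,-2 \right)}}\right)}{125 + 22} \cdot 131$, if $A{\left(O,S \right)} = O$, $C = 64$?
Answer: $- \frac{2365991}{12789} \approx -185.0$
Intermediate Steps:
$\frac{-214 + \left(- \frac{124}{-116} + \frac{C}{A{\left(12,-2 \right)}}\right)}{125 + 22} \cdot 131 = \frac{-214 + \left(- \frac{124}{-116} + \frac{64}{12}\right)}{125 + 22} \cdot 131 = \frac{-214 + \left(\left(-124\right) \left(- \frac{1}{116}\right) + 64 \cdot \frac{1}{12}\right)}{147} \cdot 131 = \left(-214 + \left(\frac{31}{29} + \frac{16}{3}\right)\right) \frac{1}{147} \cdot 131 = \left(-214 + \frac{557}{87}\right) \frac{1}{147} \cdot 131 = \left(- \frac{18061}{87}\right) \frac{1}{147} \cdot 131 = \left(- \frac{18061}{12789}\right) 131 = - \frac{2365991}{12789}$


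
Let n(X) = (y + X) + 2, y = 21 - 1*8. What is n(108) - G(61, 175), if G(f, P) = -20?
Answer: 143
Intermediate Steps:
y = 13 (y = 21 - 8 = 13)
n(X) = 15 + X (n(X) = (13 + X) + 2 = 15 + X)
n(108) - G(61, 175) = (15 + 108) - 1*(-20) = 123 + 20 = 143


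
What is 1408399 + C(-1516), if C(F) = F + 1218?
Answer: 1408101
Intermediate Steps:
C(F) = 1218 + F
1408399 + C(-1516) = 1408399 + (1218 - 1516) = 1408399 - 298 = 1408101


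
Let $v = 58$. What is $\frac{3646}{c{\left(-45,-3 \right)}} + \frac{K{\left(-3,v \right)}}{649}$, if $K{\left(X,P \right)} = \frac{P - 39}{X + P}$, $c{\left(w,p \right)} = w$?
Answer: $- \frac{26028623}{321255} \approx -81.022$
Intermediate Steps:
$K{\left(X,P \right)} = \frac{-39 + P}{P + X}$
$\frac{3646}{c{\left(-45,-3 \right)}} + \frac{K{\left(-3,v \right)}}{649} = \frac{3646}{-45} + \frac{\frac{1}{58 - 3} \left(-39 + 58\right)}{649} = 3646 \left(- \frac{1}{45}\right) + \frac{1}{55} \cdot 19 \cdot \frac{1}{649} = - \frac{3646}{45} + \frac{1}{55} \cdot 19 \cdot \frac{1}{649} = - \frac{3646}{45} + \frac{19}{55} \cdot \frac{1}{649} = - \frac{3646}{45} + \frac{19}{35695} = - \frac{26028623}{321255}$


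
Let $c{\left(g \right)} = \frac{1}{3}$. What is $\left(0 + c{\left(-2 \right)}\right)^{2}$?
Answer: $\frac{1}{9} \approx 0.11111$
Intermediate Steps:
$c{\left(g \right)} = \frac{1}{3}$
$\left(0 + c{\left(-2 \right)}\right)^{2} = \left(0 + \frac{1}{3}\right)^{2} = \left(\frac{1}{3}\right)^{2} = \frac{1}{9}$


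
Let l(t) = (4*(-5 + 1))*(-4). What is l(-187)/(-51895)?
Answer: -64/51895 ≈ -0.0012333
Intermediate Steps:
l(t) = 64 (l(t) = (4*(-4))*(-4) = -16*(-4) = 64)
l(-187)/(-51895) = 64/(-51895) = 64*(-1/51895) = -64/51895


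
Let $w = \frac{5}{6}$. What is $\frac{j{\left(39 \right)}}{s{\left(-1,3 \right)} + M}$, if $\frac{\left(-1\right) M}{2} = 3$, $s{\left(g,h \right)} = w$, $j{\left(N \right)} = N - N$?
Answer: $0$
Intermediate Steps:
$j{\left(N \right)} = 0$
$w = \frac{5}{6}$ ($w = 5 \cdot \frac{1}{6} = \frac{5}{6} \approx 0.83333$)
$s{\left(g,h \right)} = \frac{5}{6}$
$M = -6$ ($M = \left(-2\right) 3 = -6$)
$\frac{j{\left(39 \right)}}{s{\left(-1,3 \right)} + M} = \frac{0}{\frac{5}{6} - 6} = \frac{0}{- \frac{31}{6}} = 0 \left(- \frac{6}{31}\right) = 0$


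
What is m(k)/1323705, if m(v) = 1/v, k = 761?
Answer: 1/1007339505 ≈ 9.9271e-10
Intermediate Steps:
m(k)/1323705 = 1/(761*1323705) = (1/761)*(1/1323705) = 1/1007339505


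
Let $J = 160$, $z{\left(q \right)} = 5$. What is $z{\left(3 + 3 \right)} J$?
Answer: $800$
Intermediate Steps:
$z{\left(3 + 3 \right)} J = 5 \cdot 160 = 800$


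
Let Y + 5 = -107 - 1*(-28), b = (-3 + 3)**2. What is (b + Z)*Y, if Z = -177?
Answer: 14868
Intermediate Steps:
b = 0 (b = 0**2 = 0)
Y = -84 (Y = -5 + (-107 - 1*(-28)) = -5 + (-107 + 28) = -5 - 79 = -84)
(b + Z)*Y = (0 - 177)*(-84) = -177*(-84) = 14868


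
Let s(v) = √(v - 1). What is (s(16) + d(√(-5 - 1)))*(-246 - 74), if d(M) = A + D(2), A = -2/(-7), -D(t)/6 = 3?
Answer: 39680/7 - 320*√15 ≈ 4429.2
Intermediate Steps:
D(t) = -18 (D(t) = -6*3 = -18)
s(v) = √(-1 + v)
A = 2/7 (A = -2*(-⅐) = 2/7 ≈ 0.28571)
d(M) = -124/7 (d(M) = 2/7 - 18 = -124/7)
(s(16) + d(√(-5 - 1)))*(-246 - 74) = (√(-1 + 16) - 124/7)*(-246 - 74) = (√15 - 124/7)*(-320) = (-124/7 + √15)*(-320) = 39680/7 - 320*√15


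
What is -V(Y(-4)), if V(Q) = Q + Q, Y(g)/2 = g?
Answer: 16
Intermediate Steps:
Y(g) = 2*g
V(Q) = 2*Q
-V(Y(-4)) = -2*2*(-4) = -2*(-8) = -1*(-16) = 16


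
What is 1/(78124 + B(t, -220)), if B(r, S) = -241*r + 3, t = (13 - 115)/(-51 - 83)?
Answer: 67/5222218 ≈ 1.2830e-5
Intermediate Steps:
t = 51/67 (t = -102/(-134) = -102*(-1/134) = 51/67 ≈ 0.76119)
B(r, S) = 3 - 241*r
1/(78124 + B(t, -220)) = 1/(78124 + (3 - 241*51/67)) = 1/(78124 + (3 - 12291/67)) = 1/(78124 - 12090/67) = 1/(5222218/67) = 67/5222218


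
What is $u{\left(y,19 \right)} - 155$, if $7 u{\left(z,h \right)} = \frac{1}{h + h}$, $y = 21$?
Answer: $- \frac{41229}{266} \approx -155.0$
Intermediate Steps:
$u{\left(z,h \right)} = \frac{1}{14 h}$ ($u{\left(z,h \right)} = \frac{1}{7 \left(h + h\right)} = \frac{1}{7 \cdot 2 h} = \frac{\frac{1}{2} \frac{1}{h}}{7} = \frac{1}{14 h}$)
$u{\left(y,19 \right)} - 155 = \frac{1}{14 \cdot 19} - 155 = \frac{1}{14} \cdot \frac{1}{19} - 155 = \frac{1}{266} - 155 = - \frac{41229}{266}$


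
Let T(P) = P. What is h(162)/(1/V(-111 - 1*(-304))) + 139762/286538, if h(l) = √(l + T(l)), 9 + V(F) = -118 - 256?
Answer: -141089515/20467 ≈ -6893.5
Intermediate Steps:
V(F) = -383 (V(F) = -9 + (-118 - 256) = -9 - 374 = -383)
h(l) = √2*√l (h(l) = √(l + l) = √(2*l) = √2*√l)
h(162)/(1/V(-111 - 1*(-304))) + 139762/286538 = (√2*√162)/(1/(-383)) + 139762/286538 = (√2*(9*√2))/(-1/383) + 139762*(1/286538) = 18*(-383) + 9983/20467 = -6894 + 9983/20467 = -141089515/20467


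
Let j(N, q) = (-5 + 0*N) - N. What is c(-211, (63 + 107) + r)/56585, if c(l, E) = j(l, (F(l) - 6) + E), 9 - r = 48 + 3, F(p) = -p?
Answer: 206/56585 ≈ 0.0036405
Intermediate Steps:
r = -42 (r = 9 - (48 + 3) = 9 - 1*51 = 9 - 51 = -42)
j(N, q) = -5 - N (j(N, q) = (-5 + 0) - N = -5 - N)
c(l, E) = -5 - l
c(-211, (63 + 107) + r)/56585 = (-5 - 1*(-211))/56585 = (-5 + 211)*(1/56585) = 206*(1/56585) = 206/56585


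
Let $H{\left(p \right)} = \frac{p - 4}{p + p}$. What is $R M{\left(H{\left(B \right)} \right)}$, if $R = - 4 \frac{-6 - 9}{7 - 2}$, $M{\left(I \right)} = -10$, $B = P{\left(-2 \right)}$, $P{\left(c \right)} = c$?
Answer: $-120$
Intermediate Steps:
$B = -2$
$H{\left(p \right)} = \frac{-4 + p}{2 p}$
$R = 12$ ($R = - 4 \left(- \frac{15}{5}\right) = - 4 \left(\left(-15\right) \frac{1}{5}\right) = \left(-4\right) \left(-3\right) = 12$)
$R M{\left(H{\left(B \right)} \right)} = 12 \left(-10\right) = -120$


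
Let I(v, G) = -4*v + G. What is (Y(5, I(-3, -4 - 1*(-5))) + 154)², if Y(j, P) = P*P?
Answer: 104329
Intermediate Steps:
I(v, G) = G - 4*v
Y(j, P) = P²
(Y(5, I(-3, -4 - 1*(-5))) + 154)² = (((-4 - 1*(-5)) - 4*(-3))² + 154)² = (((-4 + 5) + 12)² + 154)² = ((1 + 12)² + 154)² = (13² + 154)² = (169 + 154)² = 323² = 104329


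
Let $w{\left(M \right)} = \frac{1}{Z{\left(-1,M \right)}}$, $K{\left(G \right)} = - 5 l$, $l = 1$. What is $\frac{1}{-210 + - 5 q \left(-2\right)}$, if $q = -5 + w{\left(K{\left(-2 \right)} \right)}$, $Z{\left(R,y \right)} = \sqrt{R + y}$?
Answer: $- \frac{78}{20285} + \frac{i \sqrt{6}}{40570} \approx -0.0038452 + 6.0377 \cdot 10^{-5} i$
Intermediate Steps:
$K{\left(G \right)} = -5$ ($K{\left(G \right)} = \left(-5\right) 1 = -5$)
$w{\left(M \right)} = \frac{1}{\sqrt{-1 + M}}$
$q = -5 - \frac{i \sqrt{6}}{6}$ ($q = -5 + \frac{1}{\sqrt{-1 - 5}} = -5 + \frac{1}{\sqrt{-6}} = -5 - \frac{i \sqrt{6}}{6} \approx -5.0 - 0.40825 i$)
$\frac{1}{-210 + - 5 q \left(-2\right)} = \frac{1}{-210 + - 5 \left(-5 - \frac{i \sqrt{6}}{6}\right) \left(-2\right)} = \frac{1}{-210 + \left(25 + \frac{5 i \sqrt{6}}{6}\right) \left(-2\right)} = \frac{1}{-210 - \left(50 + \frac{5 i \sqrt{6}}{3}\right)} = \frac{1}{-260 - \frac{5 i \sqrt{6}}{3}}$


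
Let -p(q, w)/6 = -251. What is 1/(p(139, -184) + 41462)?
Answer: 1/42968 ≈ 2.3273e-5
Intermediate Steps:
p(q, w) = 1506 (p(q, w) = -6*(-251) = 1506)
1/(p(139, -184) + 41462) = 1/(1506 + 41462) = 1/42968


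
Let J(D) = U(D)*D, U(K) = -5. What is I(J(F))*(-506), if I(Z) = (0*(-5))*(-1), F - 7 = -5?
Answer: 0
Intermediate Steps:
F = 2 (F = 7 - 5 = 2)
J(D) = -5*D
I(Z) = 0 (I(Z) = 0*(-1) = 0)
I(J(F))*(-506) = 0*(-506) = 0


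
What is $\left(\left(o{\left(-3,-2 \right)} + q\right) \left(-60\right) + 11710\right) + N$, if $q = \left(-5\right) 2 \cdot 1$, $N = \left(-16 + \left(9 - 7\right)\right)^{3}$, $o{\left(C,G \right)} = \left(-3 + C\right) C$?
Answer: $8486$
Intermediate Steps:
$o{\left(C,G \right)} = C \left(-3 + C\right)$
$N = -2744$ ($N = \left(-16 + 2\right)^{3} = \left(-14\right)^{3} = -2744$)
$q = -10$ ($q = \left(-10\right) 1 = -10$)
$\left(\left(o{\left(-3,-2 \right)} + q\right) \left(-60\right) + 11710\right) + N = \left(\left(- 3 \left(-3 - 3\right) - 10\right) \left(-60\right) + 11710\right) - 2744 = \left(\left(\left(-3\right) \left(-6\right) - 10\right) \left(-60\right) + 11710\right) - 2744 = \left(\left(18 - 10\right) \left(-60\right) + 11710\right) - 2744 = \left(8 \left(-60\right) + 11710\right) - 2744 = \left(-480 + 11710\right) - 2744 = 11230 - 2744 = 8486$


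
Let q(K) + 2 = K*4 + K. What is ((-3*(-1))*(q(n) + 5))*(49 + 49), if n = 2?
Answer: 3822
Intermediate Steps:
q(K) = -2 + 5*K (q(K) = -2 + (K*4 + K) = -2 + (4*K + K) = -2 + 5*K)
((-3*(-1))*(q(n) + 5))*(49 + 49) = ((-3*(-1))*((-2 + 5*2) + 5))*(49 + 49) = (3*((-2 + 10) + 5))*98 = (3*(8 + 5))*98 = (3*13)*98 = 39*98 = 3822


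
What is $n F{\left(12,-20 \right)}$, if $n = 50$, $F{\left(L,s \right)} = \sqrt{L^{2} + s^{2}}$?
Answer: $200 \sqrt{34} \approx 1166.2$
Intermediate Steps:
$n F{\left(12,-20 \right)} = 50 \sqrt{12^{2} + \left(-20\right)^{2}} = 50 \sqrt{144 + 400} = 50 \sqrt{544} = 50 \cdot 4 \sqrt{34} = 200 \sqrt{34}$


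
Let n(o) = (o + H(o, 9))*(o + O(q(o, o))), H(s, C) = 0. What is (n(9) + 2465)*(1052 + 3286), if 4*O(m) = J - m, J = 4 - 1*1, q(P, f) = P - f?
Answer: 22147659/2 ≈ 1.1074e+7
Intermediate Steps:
J = 3 (J = 4 - 1 = 3)
O(m) = ¾ - m/4 (O(m) = (3 - m)/4 = ¾ - m/4)
n(o) = o*(¾ + o) (n(o) = (o + 0)*(o + (¾ - (o - o)/4)) = o*(o + (¾ - ¼*0)) = o*(o + (¾ + 0)) = o*(o + ¾) = o*(¾ + o))
(n(9) + 2465)*(1052 + 3286) = ((¼)*9*(3 + 4*9) + 2465)*(1052 + 3286) = ((¼)*9*(3 + 36) + 2465)*4338 = ((¼)*9*39 + 2465)*4338 = (351/4 + 2465)*4338 = (10211/4)*4338 = 22147659/2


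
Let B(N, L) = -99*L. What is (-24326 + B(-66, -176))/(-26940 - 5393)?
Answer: 986/4619 ≈ 0.21347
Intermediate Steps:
(-24326 + B(-66, -176))/(-26940 - 5393) = (-24326 - 99*(-176))/(-26940 - 5393) = (-24326 + 17424)/(-32333) = -6902*(-1/32333) = 986/4619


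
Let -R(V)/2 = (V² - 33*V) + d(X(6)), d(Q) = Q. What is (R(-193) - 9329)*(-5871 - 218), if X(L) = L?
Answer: 588057353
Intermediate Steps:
R(V) = -12 - 2*V² + 66*V (R(V) = -2*((V² - 33*V) + 6) = -2*(6 + V² - 33*V) = -12 - 2*V² + 66*V)
(R(-193) - 9329)*(-5871 - 218) = ((-12 - 2*(-193)² + 66*(-193)) - 9329)*(-5871 - 218) = ((-12 - 2*37249 - 12738) - 9329)*(-6089) = ((-12 - 74498 - 12738) - 9329)*(-6089) = (-87248 - 9329)*(-6089) = -96577*(-6089) = 588057353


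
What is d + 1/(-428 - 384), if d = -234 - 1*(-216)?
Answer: -14617/812 ≈ -18.001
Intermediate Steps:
d = -18 (d = -234 + 216 = -18)
d + 1/(-428 - 384) = -18 + 1/(-428 - 384) = -18 + 1/(-812) = -18 - 1/812 = -14617/812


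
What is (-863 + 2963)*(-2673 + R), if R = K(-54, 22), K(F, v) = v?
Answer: -5567100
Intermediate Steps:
R = 22
(-863 + 2963)*(-2673 + R) = (-863 + 2963)*(-2673 + 22) = 2100*(-2651) = -5567100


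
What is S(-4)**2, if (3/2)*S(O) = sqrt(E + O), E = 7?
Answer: 4/3 ≈ 1.3333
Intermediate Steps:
S(O) = 2*sqrt(7 + O)/3
S(-4)**2 = (2*sqrt(7 - 4)/3)**2 = (2*sqrt(3)/3)**2 = 4/3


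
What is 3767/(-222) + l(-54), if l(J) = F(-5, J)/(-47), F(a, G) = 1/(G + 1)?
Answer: -9383375/553002 ≈ -16.968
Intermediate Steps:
F(a, G) = 1/(1 + G)
l(J) = -1/(47*(1 + J)) (l(J) = 1/((1 + J)*(-47)) = -1/47/(1 + J) = -1/(47*(1 + J)))
3767/(-222) + l(-54) = 3767/(-222) - 1/(47 + 47*(-54)) = 3767*(-1/222) - 1/(47 - 2538) = -3767/222 - 1/(-2491) = -3767/222 - 1*(-1/2491) = -3767/222 + 1/2491 = -9383375/553002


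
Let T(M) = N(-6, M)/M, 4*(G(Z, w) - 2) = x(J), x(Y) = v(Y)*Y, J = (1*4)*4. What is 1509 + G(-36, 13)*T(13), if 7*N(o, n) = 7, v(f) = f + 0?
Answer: 19683/13 ≈ 1514.1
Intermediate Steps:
v(f) = f
J = 16 (J = 4*4 = 16)
N(o, n) = 1 (N(o, n) = (1/7)*7 = 1)
x(Y) = Y**2 (x(Y) = Y*Y = Y**2)
G(Z, w) = 66 (G(Z, w) = 2 + (1/4)*16**2 = 2 + (1/4)*256 = 2 + 64 = 66)
T(M) = 1/M
1509 + G(-36, 13)*T(13) = 1509 + 66/13 = 19683/13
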